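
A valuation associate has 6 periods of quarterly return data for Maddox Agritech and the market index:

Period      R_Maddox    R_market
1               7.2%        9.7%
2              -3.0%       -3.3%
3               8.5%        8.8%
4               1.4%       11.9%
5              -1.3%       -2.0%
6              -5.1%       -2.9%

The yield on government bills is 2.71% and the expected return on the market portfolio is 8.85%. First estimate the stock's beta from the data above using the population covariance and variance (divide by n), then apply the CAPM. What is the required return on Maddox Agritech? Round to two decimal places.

6.58%

Mean R_i = (7.2 − 3.0 + 8.5 + 1.4 − 1.3 − 5.1) / 6 = 1.2833%
Mean R_m = (9.7 − 3.3 + 8.8 + 11.9 − 2.0 − 2.9) / 6 = 3.7000%
Σ(R_i − R̄_i)(R_m − R̄_m) = 160.1000  ⇒  Cov = 160.1000 / 6 = 26.6833
Σ(R_m − R̄_m)² = 254.3000  ⇒  Var(R_m) = 254.3000 / 6 = 42.3833
β = Cov / Var(R_m) = 26.6833 / 42.3833 = 0.6296
MRP = 8.85% − 2.71% = 6.14%
E(R) = R_f + β × MRP = 2.71% + 0.6296 × 6.14% = 6.58%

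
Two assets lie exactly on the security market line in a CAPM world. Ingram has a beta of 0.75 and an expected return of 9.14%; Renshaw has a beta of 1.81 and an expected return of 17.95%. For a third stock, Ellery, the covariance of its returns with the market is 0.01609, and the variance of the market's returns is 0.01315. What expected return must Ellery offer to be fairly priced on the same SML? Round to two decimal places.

MRP = (17.95% − 9.14%) / (1.81 − 0.75) = 8.3113%
R_f = 9.14% − 0.75 × 8.3113% = 2.9065%
β_Ellery = Cov / Var(R_m) = 0.01609 / 0.01315 = 1.2236
E(R_Ellery) = R_f + β × MRP = 2.9065% + 1.2236 × 8.3113% = 13.08%

13.08%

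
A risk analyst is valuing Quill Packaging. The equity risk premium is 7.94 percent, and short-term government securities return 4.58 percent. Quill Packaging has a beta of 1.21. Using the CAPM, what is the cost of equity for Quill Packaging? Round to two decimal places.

E(R) = R_f + β × MRP = 4.58% + 1.21 × 7.94% = 14.19%

14.19%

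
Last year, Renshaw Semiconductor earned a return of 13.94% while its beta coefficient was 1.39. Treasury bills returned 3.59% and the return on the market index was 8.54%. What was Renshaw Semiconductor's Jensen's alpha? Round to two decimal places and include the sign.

Market excess return = 8.54% − 3.59% = 4.95%
CAPM benchmark = R_f + β(R_m − R_f) = 3.59% + 1.39 × 4.95% = 10.4705%
α = actual − benchmark = 13.94% − 10.4705% = +3.47%

+3.47%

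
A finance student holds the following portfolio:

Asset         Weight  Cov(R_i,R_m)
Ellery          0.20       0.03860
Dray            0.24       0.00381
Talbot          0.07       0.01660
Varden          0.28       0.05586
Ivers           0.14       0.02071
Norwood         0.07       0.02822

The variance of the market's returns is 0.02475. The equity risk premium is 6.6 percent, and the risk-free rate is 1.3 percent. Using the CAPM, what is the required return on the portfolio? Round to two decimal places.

9.38%

β_Ellery = 0.03860 / 0.02475 = 1.5596
β_Dray = 0.00381 / 0.02475 = 0.1539
β_Talbot = 0.01660 / 0.02475 = 0.6707
β_Varden = 0.05586 / 0.02475 = 2.2570
β_Ivers = 0.02071 / 0.02475 = 0.8368
β_Norwood = 0.02822 / 0.02475 = 1.1402
β_P = Σ w_i β_i = 0.20×1.5596 + 0.24×0.1539 + 0.07×0.6707 + 0.28×2.2570 + 0.14×0.8368 + 0.07×1.1402 = 1.2247
E(R_P) = R_f + β_P × MRP = 1.3% + 1.2247 × 6.6% = 9.38%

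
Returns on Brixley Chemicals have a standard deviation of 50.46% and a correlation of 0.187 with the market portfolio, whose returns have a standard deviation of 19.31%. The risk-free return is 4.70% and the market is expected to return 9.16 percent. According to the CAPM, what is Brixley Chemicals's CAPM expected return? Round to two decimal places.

6.88%

β = ρ × σ_i / σ_m = 0.187 × 50.46% / 19.31% = 0.4887
MRP = 9.16% − 4.70% = 4.46%
E(R) = 4.70% + 0.4887 × 4.46% = 6.88%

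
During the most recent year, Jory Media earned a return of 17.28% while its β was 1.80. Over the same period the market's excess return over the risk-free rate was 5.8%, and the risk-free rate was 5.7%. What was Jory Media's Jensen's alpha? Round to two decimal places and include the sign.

CAPM benchmark = R_f + β(R_m − R_f) = 5.7% + 1.80 × 5.8% = 16.1400%
α = actual − benchmark = 17.28% − 16.1400% = +1.14%

+1.14%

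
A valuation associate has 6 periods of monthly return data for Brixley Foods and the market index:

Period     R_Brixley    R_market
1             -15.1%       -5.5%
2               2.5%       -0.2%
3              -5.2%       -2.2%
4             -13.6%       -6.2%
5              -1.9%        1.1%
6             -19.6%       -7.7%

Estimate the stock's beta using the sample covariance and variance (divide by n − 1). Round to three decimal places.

2.308

Mean R_i = (-15.1 + 2.5 − 5.2 − 13.6 − 1.9 − 19.6) / 6 = -8.8167%
Mean R_m = (-5.5 − 0.2 − 2.2 − 6.2 + 1.1 − 7.7) / 6 = -3.4500%
Σ(R_i − R̄_i)(R_m − R̄_m) = 144.6350  ⇒  Cov = 144.6350 / 5 = 28.9270
Σ(R_m − R̄_m)² = 62.6550  ⇒  Var(R_m) = 62.6550 / 5 = 12.5310
β = Cov / Var(R_m) = 28.9270 / 12.5310 = 2.3084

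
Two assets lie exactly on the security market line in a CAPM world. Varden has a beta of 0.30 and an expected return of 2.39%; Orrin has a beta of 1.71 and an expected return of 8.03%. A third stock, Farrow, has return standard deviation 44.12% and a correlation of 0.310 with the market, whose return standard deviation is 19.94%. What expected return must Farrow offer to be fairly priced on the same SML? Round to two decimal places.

3.93%

MRP = (8.03% − 2.39%) / (1.71 − 0.30) = 4.0000%
R_f = 2.39% − 0.30 × 4.0000% = 1.1900%
β_Farrow = ρ·σ_i/σ_m = 0.310 × 44.12 / 19.94 = 0.6859
E(R_Farrow) = R_f + β × MRP = 1.1900% + 0.6859 × 4.0000% = 3.93%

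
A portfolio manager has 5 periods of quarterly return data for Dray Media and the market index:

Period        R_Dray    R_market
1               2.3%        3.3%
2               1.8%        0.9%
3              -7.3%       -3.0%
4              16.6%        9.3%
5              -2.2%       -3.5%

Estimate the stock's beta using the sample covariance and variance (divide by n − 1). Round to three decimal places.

1.619

Mean R_i = (2.3 + 1.8 − 7.3 + 16.6 − 2.2) / 5 = 2.2400%
Mean R_m = (3.3 + 0.9 − 3.0 + 9.3 − 3.5) / 5 = 1.4000%
Σ(R_i − R̄_i)(R_m − R̄_m) = 177.5100  ⇒  Cov = 177.5100 / 4 = 44.3775
Σ(R_m − R̄_m)² = 109.6400  ⇒  Var(R_m) = 109.6400 / 4 = 27.4100
β = Cov / Var(R_m) = 44.3775 / 27.4100 = 1.6190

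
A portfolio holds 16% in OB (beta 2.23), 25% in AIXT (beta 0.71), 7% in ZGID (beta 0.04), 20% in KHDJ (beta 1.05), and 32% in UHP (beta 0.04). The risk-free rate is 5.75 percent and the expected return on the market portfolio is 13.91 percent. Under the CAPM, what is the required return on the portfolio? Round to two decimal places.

11.95%

β_P = Σ w_i β_i = 0.16×2.23 + 0.25×0.71 + 0.07×0.04 + 0.20×1.05 + 0.32×0.04 = 0.7599
MRP = 13.91% − 5.75% = 8.16%
E(R_P) = R_f + β_P × MRP = 5.75% + 0.7599 × 8.16% = 11.95%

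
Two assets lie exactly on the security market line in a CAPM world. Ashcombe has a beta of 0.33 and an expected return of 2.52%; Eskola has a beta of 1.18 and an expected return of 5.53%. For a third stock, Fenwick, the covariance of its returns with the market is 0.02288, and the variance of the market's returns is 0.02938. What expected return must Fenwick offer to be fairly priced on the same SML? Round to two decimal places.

4.11%

MRP = (5.53% − 2.52%) / (1.18 − 0.33) = 3.5412%
R_f = 2.52% − 0.33 × 3.5412% = 1.3514%
β_Fenwick = Cov / Var(R_m) = 0.02288 / 0.02938 = 0.7788
E(R_Fenwick) = R_f + β × MRP = 1.3514% + 0.7788 × 3.5412% = 4.11%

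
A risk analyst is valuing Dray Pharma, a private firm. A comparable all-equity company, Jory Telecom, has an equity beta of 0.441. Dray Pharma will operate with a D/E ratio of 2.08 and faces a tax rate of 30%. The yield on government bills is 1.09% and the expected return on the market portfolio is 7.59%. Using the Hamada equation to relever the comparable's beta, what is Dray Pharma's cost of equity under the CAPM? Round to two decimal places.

8.13%

β_L = β_U × [1 + (1 − t)(D/E)] = 0.441 × [1 + (1 − 0.30) × 2.08]
    = 0.441 × [1 + 0.70 × 2.08] = 0.441 × 2.4560 = 1.0831
MRP = 7.59% − 1.09% = 6.50%
E(R) = R_f + β_L × MRP = 1.09% + 1.0831 × 6.50% = 8.13%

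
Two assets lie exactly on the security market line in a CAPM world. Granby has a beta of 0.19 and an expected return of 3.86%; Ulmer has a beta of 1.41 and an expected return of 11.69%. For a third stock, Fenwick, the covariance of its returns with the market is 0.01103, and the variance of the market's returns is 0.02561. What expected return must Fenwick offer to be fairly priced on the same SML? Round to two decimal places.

5.40%

MRP = (11.69% − 3.86%) / (1.41 − 0.19) = 6.4180%
R_f = 3.86% − 0.19 × 6.4180% = 2.6406%
β_Fenwick = Cov / Var(R_m) = 0.01103 / 0.02561 = 0.4307
E(R_Fenwick) = R_f + β × MRP = 2.6406% + 0.4307 × 6.4180% = 5.40%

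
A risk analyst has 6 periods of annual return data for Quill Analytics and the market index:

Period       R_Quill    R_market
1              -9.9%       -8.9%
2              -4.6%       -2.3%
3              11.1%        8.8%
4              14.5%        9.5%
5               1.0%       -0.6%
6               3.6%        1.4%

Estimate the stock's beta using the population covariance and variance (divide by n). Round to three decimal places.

Mean R_i = (-9.9 − 4.6 + 11.1 + 14.5 + 1.0 + 3.6) / 6 = 2.6167%
Mean R_m = (-8.9 − 2.3 + 8.8 + 9.5 − 0.6 + 1.4) / 6 = 1.3167%
Σ(R_i − R̄_i)(R_m − R̄_m) = 317.8883  ⇒  Cov = 317.8883 / 6 = 52.9814
Σ(R_m − R̄_m)² = 244.1083  ⇒  Var(R_m) = 244.1083 / 6 = 40.6847
β = Cov / Var(R_m) = 52.9814 / 40.6847 = 1.3022

1.302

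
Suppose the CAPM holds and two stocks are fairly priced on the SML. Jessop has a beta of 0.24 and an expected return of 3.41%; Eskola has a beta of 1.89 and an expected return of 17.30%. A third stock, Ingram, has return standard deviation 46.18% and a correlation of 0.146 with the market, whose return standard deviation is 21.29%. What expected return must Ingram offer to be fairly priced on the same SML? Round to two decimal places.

MRP = (17.30% − 3.41%) / (1.89 − 0.24) = 8.4182%
R_f = 3.41% − 0.24 × 8.4182% = 1.3896%
β_Ingram = ρ·σ_i/σ_m = 0.146 × 46.18 / 21.29 = 0.3167
E(R_Ingram) = R_f + β × MRP = 1.3896% + 0.3167 × 8.4182% = 4.06%

4.06%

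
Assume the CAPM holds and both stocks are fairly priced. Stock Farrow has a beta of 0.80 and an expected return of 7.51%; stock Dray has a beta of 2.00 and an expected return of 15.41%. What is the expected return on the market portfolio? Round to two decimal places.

Both satisfy E(R) = R_f + β·MRP, so the slope of the SML is
MRP = (15.41% − 7.51%) / (2.00 − 0.80) = 7.90% / 1.20 = 6.5833%
R_f = E(R_Farrow) − β_Farrow·MRP = 7.51% − 0.80 × 6.5833% = 2.2434%
E(R_m) = R_f + MRP = 2.2434% + 6.5833% = 8.83%

8.83%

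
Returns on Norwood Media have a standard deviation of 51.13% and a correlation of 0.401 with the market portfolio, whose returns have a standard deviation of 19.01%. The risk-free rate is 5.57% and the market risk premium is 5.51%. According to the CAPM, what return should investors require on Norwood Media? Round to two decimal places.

11.51%

β = ρ × σ_i / σ_m = 0.401 × 51.13% / 19.01% = 1.0785
E(R) = 5.57% + 1.0785 × 5.51% = 11.51%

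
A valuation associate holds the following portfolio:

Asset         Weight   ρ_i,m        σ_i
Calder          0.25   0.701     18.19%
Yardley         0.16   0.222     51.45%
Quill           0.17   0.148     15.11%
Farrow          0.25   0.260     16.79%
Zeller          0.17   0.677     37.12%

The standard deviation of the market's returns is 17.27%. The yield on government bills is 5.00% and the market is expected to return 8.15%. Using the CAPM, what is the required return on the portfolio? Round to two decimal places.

β_Calder = 0.701 × 18.19% / 17.27% = 0.7383
β_Yardley = 0.222 × 51.45% / 17.27% = 0.6614
β_Quill = 0.148 × 15.11% / 17.27% = 0.1295
β_Farrow = 0.260 × 16.79% / 17.27% = 0.2528
β_Zeller = 0.677 × 37.12% / 17.27% = 1.4551
β_P = Σ w_i β_i = 0.25×0.7383 + 0.16×0.6614 + 0.17×0.1295 + 0.25×0.2528 + 0.17×1.4551 = 0.6230
MRP = 8.15% − 5.00% = 3.15%
E(R_P) = R_f + β_P × MRP = 5.00% + 0.6230 × 3.15% = 6.96%

6.96%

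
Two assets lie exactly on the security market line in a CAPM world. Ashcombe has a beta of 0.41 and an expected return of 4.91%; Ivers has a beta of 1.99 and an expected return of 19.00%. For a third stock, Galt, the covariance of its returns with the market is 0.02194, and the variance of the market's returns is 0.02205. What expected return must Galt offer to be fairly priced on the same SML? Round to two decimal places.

10.13%

MRP = (19.00% − 4.91%) / (1.99 − 0.41) = 8.9177%
R_f = 4.91% − 0.41 × 8.9177% = 1.2537%
β_Galt = Cov / Var(R_m) = 0.02194 / 0.02205 = 0.9950
E(R_Galt) = R_f + β × MRP = 1.2537% + 0.9950 × 8.9177% = 10.13%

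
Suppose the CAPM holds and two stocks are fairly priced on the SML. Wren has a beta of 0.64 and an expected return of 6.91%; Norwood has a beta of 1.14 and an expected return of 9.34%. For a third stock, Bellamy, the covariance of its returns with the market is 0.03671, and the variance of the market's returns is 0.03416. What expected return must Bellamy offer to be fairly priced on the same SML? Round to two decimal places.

9.02%

MRP = (9.34% − 6.91%) / (1.14 − 0.64) = 4.8600%
R_f = 6.91% − 0.64 × 4.8600% = 3.7996%
β_Bellamy = Cov / Var(R_m) = 0.03671 / 0.03416 = 1.0746
E(R_Bellamy) = R_f + β × MRP = 3.7996% + 1.0746 × 4.8600% = 9.02%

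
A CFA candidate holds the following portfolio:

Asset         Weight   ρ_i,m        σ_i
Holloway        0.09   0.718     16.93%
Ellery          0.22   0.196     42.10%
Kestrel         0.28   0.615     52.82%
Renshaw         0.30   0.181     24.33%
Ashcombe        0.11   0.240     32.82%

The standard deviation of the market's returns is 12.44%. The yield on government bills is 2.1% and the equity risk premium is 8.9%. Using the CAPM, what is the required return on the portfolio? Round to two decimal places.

β_Holloway = 0.718 × 16.93% / 12.44% = 0.9771
β_Ellery = 0.196 × 42.10% / 12.44% = 0.6633
β_Kestrel = 0.615 × 52.82% / 12.44% = 2.6113
β_Renshaw = 0.181 × 24.33% / 12.44% = 0.3540
β_Ashcombe = 0.240 × 32.82% / 12.44% = 0.6332
β_P = Σ w_i β_i = 0.09×0.9771 + 0.22×0.6633 + 0.28×2.6113 + 0.30×0.3540 + 0.11×0.6332 = 1.1409
E(R_P) = R_f + β_P × MRP = 2.1% + 1.1409 × 8.9% = 12.25%

12.25%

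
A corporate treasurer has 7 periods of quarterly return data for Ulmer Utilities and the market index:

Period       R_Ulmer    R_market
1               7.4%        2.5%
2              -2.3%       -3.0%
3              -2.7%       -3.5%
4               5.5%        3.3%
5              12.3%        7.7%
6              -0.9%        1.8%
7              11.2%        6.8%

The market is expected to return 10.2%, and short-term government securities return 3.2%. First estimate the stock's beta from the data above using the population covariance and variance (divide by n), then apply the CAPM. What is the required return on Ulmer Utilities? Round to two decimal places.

Mean R_i = (7.4 − 2.3 − 2.7 + 5.5 + 12.3 − 0.9 + 11.2) / 7 = 4.3571%
Mean R_m = (2.5 − 3.0 − 3.5 + 3.3 + 7.7 + 1.8 + 6.8) / 7 = 2.2286%
Σ(R_i − R̄_i)(R_m − R̄_m) = 154.2786  ⇒  Cov = 154.2786 / 7 = 22.0398
Σ(R_m − R̄_m)² = 112.3943  ⇒  Var(R_m) = 112.3943 / 7 = 16.0563
β = Cov / Var(R_m) = 22.0398 / 16.0563 = 1.3727
MRP = 10.2% − 3.2% = 7.00%
E(R) = R_f + β × MRP = 3.2% + 1.3727 × 7.0% = 12.81%

12.81%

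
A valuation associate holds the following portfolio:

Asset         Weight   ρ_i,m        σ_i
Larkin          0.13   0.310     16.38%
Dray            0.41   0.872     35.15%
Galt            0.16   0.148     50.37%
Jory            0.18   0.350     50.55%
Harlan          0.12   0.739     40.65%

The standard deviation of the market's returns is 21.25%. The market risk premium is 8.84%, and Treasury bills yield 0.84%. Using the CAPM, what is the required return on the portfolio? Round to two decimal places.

β_Larkin = 0.310 × 16.38% / 21.25% = 0.2390
β_Dray = 0.872 × 35.15% / 21.25% = 1.4424
β_Galt = 0.148 × 50.37% / 21.25% = 0.3508
β_Jory = 0.350 × 50.55% / 21.25% = 0.8326
β_Harlan = 0.739 × 40.65% / 21.25% = 1.4137
β_P = Σ w_i β_i = 0.13×0.2390 + 0.41×1.4424 + 0.16×0.3508 + 0.18×0.8326 + 0.12×1.4137 = 0.9981
E(R_P) = R_f + β_P × MRP = 0.84% + 0.9981 × 8.84% = 9.66%

9.66%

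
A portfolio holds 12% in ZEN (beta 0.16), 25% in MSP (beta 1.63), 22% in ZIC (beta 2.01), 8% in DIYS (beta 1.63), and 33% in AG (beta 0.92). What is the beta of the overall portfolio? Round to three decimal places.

1.303

β_P = Σ w_i β_i = 0.12×0.16 + 0.25×1.63 + 0.22×2.01 + 0.08×1.63 + 0.33×0.92 = 1.3029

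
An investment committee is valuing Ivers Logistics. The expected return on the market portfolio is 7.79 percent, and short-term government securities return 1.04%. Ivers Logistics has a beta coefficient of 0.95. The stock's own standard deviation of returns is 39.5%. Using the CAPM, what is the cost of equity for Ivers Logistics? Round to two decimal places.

7.45%

Market risk premium = E(R_m) − R_f = 7.79% − 1.04% = 6.75%
E(R) = R_f + β × MRP = 1.04% + 0.95 × 6.75% = 7.45%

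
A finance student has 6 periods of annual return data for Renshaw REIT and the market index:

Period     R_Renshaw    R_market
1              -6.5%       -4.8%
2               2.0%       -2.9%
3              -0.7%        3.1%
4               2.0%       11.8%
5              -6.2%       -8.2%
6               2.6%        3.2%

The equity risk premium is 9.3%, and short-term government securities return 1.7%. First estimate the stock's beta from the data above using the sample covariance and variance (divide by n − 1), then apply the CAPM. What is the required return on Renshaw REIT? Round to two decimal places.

Mean R_i = (-6.5 + 2.0 − 0.7 + 2.0 − 6.2 + 2.6) / 6 = -1.1333%
Mean R_m = (-4.8 − 2.9 + 3.1 + 11.8 − 8.2 + 3.2) / 6 = 0.3667%
Σ(R_i − R̄_i)(R_m − R̄_m) = 108.4833  ⇒  Cov = 108.4833 / 5 = 21.6967
Σ(R_m − R̄_m)² = 256.9733  ⇒  Var(R_m) = 256.9733 / 5 = 51.3947
β = Cov / Var(R_m) = 21.6967 / 51.3947 = 0.4222
E(R) = R_f + β × MRP = 1.7% + 0.4222 × 9.3% = 5.63%

5.63%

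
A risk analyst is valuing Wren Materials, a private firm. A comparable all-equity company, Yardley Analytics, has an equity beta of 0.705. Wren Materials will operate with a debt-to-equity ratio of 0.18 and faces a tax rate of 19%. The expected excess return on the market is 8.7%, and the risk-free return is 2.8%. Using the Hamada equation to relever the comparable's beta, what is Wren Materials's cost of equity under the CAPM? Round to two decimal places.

9.83%

β_L = β_U × [1 + (1 − t)(D/E)] = 0.705 × [1 + (1 − 0.19) × 0.18]
    = 0.705 × [1 + 0.81 × 0.18] = 0.705 × 1.1458 = 0.8078
E(R) = R_f + β_L × MRP = 2.8% + 0.8078 × 8.7% = 9.83%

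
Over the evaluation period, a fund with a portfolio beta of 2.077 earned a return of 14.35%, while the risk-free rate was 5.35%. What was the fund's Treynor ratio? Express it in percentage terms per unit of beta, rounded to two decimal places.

4.33%

Treynor = (R_P − R_f) / β_P = (14.35% − 5.35%) / 2.0770 = 9.00% / 2.0770 = 4.33%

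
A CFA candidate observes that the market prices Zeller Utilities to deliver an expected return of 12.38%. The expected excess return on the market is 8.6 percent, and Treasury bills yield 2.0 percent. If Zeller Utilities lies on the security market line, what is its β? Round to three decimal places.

1.207

β = (E(R) − R_f) / MRP = (12.38% − 2.0%) / 8.6% = 10.38% / 8.6% = 1.207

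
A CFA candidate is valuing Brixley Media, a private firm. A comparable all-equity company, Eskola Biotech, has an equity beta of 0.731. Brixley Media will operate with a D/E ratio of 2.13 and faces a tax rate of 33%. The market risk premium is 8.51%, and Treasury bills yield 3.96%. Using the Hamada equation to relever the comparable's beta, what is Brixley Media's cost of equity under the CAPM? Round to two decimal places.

19.06%

β_L = β_U × [1 + (1 − t)(D/E)] = 0.731 × [1 + (1 − 0.33) × 2.13]
    = 0.731 × [1 + 0.67 × 2.13] = 0.731 × 2.4271 = 1.7742
E(R) = R_f + β_L × MRP = 3.96% + 1.7742 × 8.51% = 19.06%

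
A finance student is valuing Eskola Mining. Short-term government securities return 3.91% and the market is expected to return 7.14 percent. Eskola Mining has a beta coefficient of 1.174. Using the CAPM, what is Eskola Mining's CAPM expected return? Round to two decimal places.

Market risk premium = E(R_m) − R_f = 7.14% − 3.91% = 3.23%
E(R) = R_f + β × MRP = 3.91% + 1.174 × 3.23% = 7.70%

7.70%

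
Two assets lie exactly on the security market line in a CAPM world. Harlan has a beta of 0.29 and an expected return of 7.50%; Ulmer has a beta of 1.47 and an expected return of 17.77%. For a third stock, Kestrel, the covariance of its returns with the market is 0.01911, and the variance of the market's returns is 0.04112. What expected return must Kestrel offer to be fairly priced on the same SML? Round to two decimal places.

MRP = (17.77% − 7.50%) / (1.47 − 0.29) = 8.7034%
R_f = 7.50% − 0.29 × 8.7034% = 4.9760%
β_Kestrel = Cov / Var(R_m) = 0.01911 / 0.04112 = 0.4647
E(R_Kestrel) = R_f + β × MRP = 4.9760% + 0.4647 × 8.7034% = 9.02%

9.02%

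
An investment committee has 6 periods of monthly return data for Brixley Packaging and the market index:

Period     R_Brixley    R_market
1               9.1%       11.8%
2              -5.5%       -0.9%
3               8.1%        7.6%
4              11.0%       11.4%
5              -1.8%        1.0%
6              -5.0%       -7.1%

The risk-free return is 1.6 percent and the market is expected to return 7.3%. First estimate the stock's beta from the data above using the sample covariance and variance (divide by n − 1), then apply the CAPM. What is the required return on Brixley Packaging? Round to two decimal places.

7.00%

Mean R_i = (9.1 − 5.5 + 8.1 + 11.0 − 1.8 − 5.0) / 6 = 2.6500%
Mean R_m = (11.8 − 0.9 + 7.6 + 11.4 + 1.0 − 7.1) / 6 = 3.9667%
Σ(R_i − R̄_i)(R_m − R̄_m) = 269.9200  ⇒  Cov = 269.9200 / 5 = 53.9840
Σ(R_m − R̄_m)² = 284.7733  ⇒  Var(R_m) = 284.7733 / 5 = 56.9547
β = Cov / Var(R_m) = 53.9840 / 56.9547 = 0.9478
MRP = 7.3% − 1.6% = 5.70%
E(R) = R_f + β × MRP = 1.6% + 0.9478 × 5.7% = 7.00%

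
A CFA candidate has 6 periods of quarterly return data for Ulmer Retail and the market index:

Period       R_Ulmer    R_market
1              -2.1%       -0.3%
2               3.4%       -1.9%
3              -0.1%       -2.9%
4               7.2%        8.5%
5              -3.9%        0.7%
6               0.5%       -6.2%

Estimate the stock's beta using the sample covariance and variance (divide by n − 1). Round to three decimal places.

Mean R_i = (-2.1 + 3.4 − 0.1 + 7.2 − 3.9 + 0.5) / 6 = 0.8333%
Mean R_m = (-0.3 − 1.9 − 2.9 + 8.5 + 0.7 − 6.2) / 6 = -0.3500%
Σ(R_i − R̄_i)(R_m − R̄_m) = 51.5800  ⇒  Cov = 51.5800 / 5 = 10.3160
Σ(R_m − R̄_m)² = 122.5550  ⇒  Var(R_m) = 122.5550 / 5 = 24.5110
β = Cov / Var(R_m) = 10.3160 / 24.5110 = 0.4209

0.421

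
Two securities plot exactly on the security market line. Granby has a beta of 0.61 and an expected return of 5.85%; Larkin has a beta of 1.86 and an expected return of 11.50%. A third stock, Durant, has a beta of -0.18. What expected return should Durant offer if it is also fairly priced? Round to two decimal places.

MRP (SML slope) = (11.50% − 5.85%) / (1.86 − 0.61) = 5.65% / 1.25 = 4.5200%
R_f (intercept) = 5.85% − 0.61 × 4.5200% = 3.0928%
E(R_Durant) = R_f + β × MRP = 3.0928% + -0.18 × 4.5200% = 2.28%

2.28%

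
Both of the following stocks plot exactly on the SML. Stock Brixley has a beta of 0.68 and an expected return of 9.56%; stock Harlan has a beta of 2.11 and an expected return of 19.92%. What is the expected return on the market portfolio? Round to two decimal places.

11.88%

Both satisfy E(R) = R_f + β·MRP, so the slope of the SML is
MRP = (19.92% − 9.56%) / (2.11 − 0.68) = 10.36% / 1.43 = 7.2448%
R_f = E(R_Brixley) − β_Brixley·MRP = 9.56% − 0.68 × 7.2448% = 4.6335%
E(R_m) = R_f + MRP = 4.6335% + 7.2448% = 11.88%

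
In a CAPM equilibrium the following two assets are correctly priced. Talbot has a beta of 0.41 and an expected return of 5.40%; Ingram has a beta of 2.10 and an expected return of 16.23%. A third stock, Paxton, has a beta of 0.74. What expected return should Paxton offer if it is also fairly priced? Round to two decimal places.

7.51%

MRP (SML slope) = (16.23% − 5.40%) / (2.10 − 0.41) = 10.83% / 1.69 = 6.4083%
R_f (intercept) = 5.40% − 0.41 × 6.4083% = 2.7726%
E(R_Paxton) = R_f + β × MRP = 2.7726% + 0.74 × 6.4083% = 7.51%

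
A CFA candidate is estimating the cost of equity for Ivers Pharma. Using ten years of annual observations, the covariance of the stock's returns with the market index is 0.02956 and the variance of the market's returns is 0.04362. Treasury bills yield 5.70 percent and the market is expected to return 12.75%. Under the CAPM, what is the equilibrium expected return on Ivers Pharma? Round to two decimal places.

10.48%

β = Cov(R_i, R_m) / Var(R_m) = 0.02956 / 0.04362 = 0.6777
MRP = 12.75% − 5.70% = 7.05%
E(R) = R_f + β × MRP = 5.70% + 0.6777 × 7.05% = 10.48%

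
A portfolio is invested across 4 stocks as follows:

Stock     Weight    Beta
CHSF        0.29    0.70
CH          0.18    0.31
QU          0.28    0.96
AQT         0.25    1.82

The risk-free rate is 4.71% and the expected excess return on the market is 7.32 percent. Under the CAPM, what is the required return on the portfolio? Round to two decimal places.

β_P = Σ w_i β_i = 0.29×0.70 + 0.18×0.31 + 0.28×0.96 + 0.25×1.82 = 0.9826
E(R_P) = R_f + β_P × MRP = 4.71% + 0.9826 × 7.32% = 11.90%

11.90%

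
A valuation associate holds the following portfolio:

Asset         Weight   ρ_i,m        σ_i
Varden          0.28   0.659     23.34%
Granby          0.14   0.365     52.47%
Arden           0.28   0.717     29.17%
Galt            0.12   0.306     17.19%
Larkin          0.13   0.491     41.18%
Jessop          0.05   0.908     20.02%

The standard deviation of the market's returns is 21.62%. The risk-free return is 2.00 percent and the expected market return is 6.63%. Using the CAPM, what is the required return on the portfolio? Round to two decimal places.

β_Varden = 0.659 × 23.34% / 21.62% = 0.7114
β_Granby = 0.365 × 52.47% / 21.62% = 0.8858
β_Arden = 0.717 × 29.17% / 21.62% = 0.9674
β_Galt = 0.306 × 17.19% / 21.62% = 0.2433
β_Larkin = 0.491 × 41.18% / 21.62% = 0.9352
β_Jessop = 0.908 × 20.02% / 21.62% = 0.8408
β_P = Σ w_i β_i = 0.28×0.7114 + 0.14×0.8858 + 0.28×0.9674 + 0.12×0.2433 + 0.13×0.9352 + 0.05×0.8408 = 0.7869
MRP = 6.63% − 2.00% = 4.63%
E(R_P) = R_f + β_P × MRP = 2.00% + 0.7869 × 4.63% = 5.64%

5.64%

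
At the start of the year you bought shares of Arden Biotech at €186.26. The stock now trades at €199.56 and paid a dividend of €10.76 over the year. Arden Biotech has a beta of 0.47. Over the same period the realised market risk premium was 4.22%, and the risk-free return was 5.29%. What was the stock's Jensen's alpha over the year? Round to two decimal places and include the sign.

+5.64%

Realised HPR = (P1 + D1 − P0) / P0 = (199.56 + 10.76 − 186.26) / 186.26 = 24.06 / 186.26 = 12.9174%
CAPM required = R_f + β·MRP = 5.29% + 0.47 × 4.22% = 7.2734%
α = realised − required = 12.9174% − 7.2734% = +5.64%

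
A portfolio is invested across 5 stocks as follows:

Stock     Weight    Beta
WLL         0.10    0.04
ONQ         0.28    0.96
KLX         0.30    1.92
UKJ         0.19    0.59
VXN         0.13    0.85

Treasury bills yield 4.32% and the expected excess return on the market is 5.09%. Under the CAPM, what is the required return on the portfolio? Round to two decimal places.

9.77%

β_P = Σ w_i β_i = 0.10×0.04 + 0.28×0.96 + 0.30×1.92 + 0.19×0.59 + 0.13×0.85 = 1.0714
E(R_P) = R_f + β_P × MRP = 4.32% + 1.0714 × 5.09% = 9.77%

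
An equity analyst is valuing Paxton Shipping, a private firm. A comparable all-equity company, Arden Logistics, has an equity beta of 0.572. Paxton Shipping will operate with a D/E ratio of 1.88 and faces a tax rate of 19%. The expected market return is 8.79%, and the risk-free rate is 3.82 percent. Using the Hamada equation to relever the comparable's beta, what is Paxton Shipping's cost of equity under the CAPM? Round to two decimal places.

β_L = β_U × [1 + (1 − t)(D/E)] = 0.572 × [1 + (1 − 0.19) × 1.88]
    = 0.572 × [1 + 0.81 × 1.88] = 0.572 × 2.5228 = 1.4430
MRP = 8.79% − 3.82% = 4.97%
E(R) = R_f + β_L × MRP = 3.82% + 1.4430 × 4.97% = 10.99%

10.99%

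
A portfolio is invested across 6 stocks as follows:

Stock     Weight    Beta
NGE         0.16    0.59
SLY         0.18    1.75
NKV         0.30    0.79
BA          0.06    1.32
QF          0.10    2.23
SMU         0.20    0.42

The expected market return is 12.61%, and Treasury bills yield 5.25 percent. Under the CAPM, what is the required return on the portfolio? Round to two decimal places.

12.85%

β_P = Σ w_i β_i = 0.16×0.59 + 0.18×1.75 + 0.30×0.79 + 0.06×1.32 + 0.10×2.23 + 0.20×0.42 = 1.0326
MRP = 12.61% − 5.25% = 7.36%
E(R_P) = R_f + β_P × MRP = 5.25% + 1.0326 × 7.36% = 12.85%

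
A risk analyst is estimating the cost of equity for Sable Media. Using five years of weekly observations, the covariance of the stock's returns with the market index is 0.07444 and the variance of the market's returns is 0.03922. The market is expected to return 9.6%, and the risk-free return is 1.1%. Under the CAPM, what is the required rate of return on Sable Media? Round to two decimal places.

β = Cov(R_i, R_m) / Var(R_m) = 0.07444 / 0.03922 = 1.8980
MRP = 9.6% − 1.1% = 8.50%
E(R) = R_f + β × MRP = 1.1% + 1.8980 × 8.5% = 17.23%

17.23%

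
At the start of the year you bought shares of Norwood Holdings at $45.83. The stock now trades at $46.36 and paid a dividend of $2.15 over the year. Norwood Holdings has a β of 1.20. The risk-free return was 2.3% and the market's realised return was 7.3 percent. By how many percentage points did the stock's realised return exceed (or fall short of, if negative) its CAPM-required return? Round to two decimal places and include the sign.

Realised HPR = (P1 + D1 − P0) / P0 = (46.36 + 2.15 − 45.83) / 45.83 = 2.68 / 45.83 = 5.8477%
MRP = 7.3% − 2.3% = 5.00%
CAPM required = R_f + β·MRP = 2.3% + 1.20 × 5.0% = 8.3000%
α = realised − required = 5.8477% − 8.3000% = -2.45%

-2.45%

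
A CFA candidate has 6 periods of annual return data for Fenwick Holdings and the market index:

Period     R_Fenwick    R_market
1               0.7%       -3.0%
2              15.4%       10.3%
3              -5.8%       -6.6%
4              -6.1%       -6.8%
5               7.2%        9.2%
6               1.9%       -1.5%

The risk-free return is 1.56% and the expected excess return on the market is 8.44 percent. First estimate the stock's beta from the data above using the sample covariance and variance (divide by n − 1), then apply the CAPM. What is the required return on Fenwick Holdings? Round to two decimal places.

10.14%

Mean R_i = (0.7 + 15.4 − 5.8 − 6.1 + 7.2 + 1.9) / 6 = 2.2167%
Mean R_m = (-3.0 + 10.3 − 6.6 − 6.8 + 9.2 − 1.5) / 6 = 0.2667%
Σ(R_i − R̄_i)(R_m − R̄_m) = 296.1233  ⇒  Cov = 296.1233 / 5 = 59.2247
Σ(R_m − R̄_m)² = 291.3533  ⇒  Var(R_m) = 291.3533 / 5 = 58.2707
β = Cov / Var(R_m) = 59.2247 / 58.2707 = 1.0164
E(R) = R_f + β × MRP = 1.56% + 1.0164 × 8.44% = 10.14%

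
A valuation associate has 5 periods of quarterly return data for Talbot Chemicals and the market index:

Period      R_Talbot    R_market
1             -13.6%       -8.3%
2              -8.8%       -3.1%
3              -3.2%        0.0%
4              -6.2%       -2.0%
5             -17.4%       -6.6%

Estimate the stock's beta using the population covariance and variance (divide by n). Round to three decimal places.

1.533

Mean R_i = (-13.6 − 8.8 − 3.2 − 6.2 − 17.4) / 5 = -9.8400%
Mean R_m = (-8.3 − 3.1 + 0.0 − 2.0 − 6.6) / 5 = -4.0000%
Σ(R_i − R̄_i)(R_m − R̄_m) = 70.6000  ⇒  Cov = 70.6000 / 5 = 14.1200
Σ(R_m − R̄_m)² = 46.0600  ⇒  Var(R_m) = 46.0600 / 5 = 9.2120
β = Cov / Var(R_m) = 14.1200 / 9.2120 = 1.5328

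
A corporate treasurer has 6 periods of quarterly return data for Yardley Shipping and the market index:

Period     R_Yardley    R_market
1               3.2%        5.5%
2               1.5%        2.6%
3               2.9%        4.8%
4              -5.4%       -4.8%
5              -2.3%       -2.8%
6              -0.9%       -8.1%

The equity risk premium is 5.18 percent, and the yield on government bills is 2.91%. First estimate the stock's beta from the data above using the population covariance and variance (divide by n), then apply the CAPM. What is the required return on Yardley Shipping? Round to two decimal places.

Mean R_i = (3.2 + 1.5 + 2.9 − 5.4 − 2.3 − 0.9) / 6 = -0.1667%
Mean R_m = (5.5 + 2.6 + 4.8 − 4.8 − 2.8 − 8.1) / 6 = -0.4667%
Σ(R_i − R̄_i)(R_m − R̄_m) = 74.6033  ⇒  Cov = 74.6033 / 6 = 12.4339
Σ(R_m − R̄_m)² = 155.2333  ⇒  Var(R_m) = 155.2333 / 6 = 25.8722
β = Cov / Var(R_m) = 12.4339 / 25.8722 = 0.4806
E(R) = R_f + β × MRP = 2.91% + 0.4806 × 5.18% = 5.40%

5.40%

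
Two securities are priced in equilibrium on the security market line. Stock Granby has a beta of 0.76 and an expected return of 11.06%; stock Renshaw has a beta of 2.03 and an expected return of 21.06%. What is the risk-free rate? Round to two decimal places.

5.08%

Both satisfy E(R) = R_f + β·MRP, so the slope of the SML is
MRP = (21.06% − 11.06%) / (2.03 − 0.76) = 10.00% / 1.27 = 7.8740%
R_f = E(R_Granby) − β_Granby·MRP = 11.06% − 0.76 × 7.8740% = 5.0758%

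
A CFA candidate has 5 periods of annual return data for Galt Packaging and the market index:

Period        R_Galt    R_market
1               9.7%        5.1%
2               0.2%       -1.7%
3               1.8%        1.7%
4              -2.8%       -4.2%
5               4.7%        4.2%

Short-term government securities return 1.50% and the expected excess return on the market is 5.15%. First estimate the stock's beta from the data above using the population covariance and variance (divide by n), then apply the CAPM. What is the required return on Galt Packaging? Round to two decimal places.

7.31%

Mean R_i = (9.7 + 0.2 + 1.8 − 2.8 + 4.7) / 5 = 2.7200%
Mean R_m = (5.1 − 1.7 + 1.7 − 4.2 + 4.2) / 5 = 1.0200%
Σ(R_i − R̄_i)(R_m − R̄_m) = 69.8180  ⇒  Cov = 69.8180 / 5 = 13.9636
Σ(R_m − R̄_m)² = 61.8680  ⇒  Var(R_m) = 61.8680 / 5 = 12.3736
β = Cov / Var(R_m) = 13.9636 / 12.3736 = 1.1285
E(R) = R_f + β × MRP = 1.50% + 1.1285 × 5.15% = 7.31%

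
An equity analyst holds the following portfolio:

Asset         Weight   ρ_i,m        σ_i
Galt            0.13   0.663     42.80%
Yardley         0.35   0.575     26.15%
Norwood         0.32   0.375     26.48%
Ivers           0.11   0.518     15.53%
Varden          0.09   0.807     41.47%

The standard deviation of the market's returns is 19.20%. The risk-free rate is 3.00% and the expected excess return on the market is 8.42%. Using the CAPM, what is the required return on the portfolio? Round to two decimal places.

10.03%

β_Galt = 0.663 × 42.80% / 19.20% = 1.4779
β_Yardley = 0.575 × 26.15% / 19.20% = 0.7831
β_Norwood = 0.375 × 26.48% / 19.20% = 0.5172
β_Ivers = 0.518 × 15.53% / 19.20% = 0.4190
β_Varden = 0.807 × 41.47% / 19.20% = 1.7430
β_P = Σ w_i β_i = 0.13×1.4779 + 0.35×0.7831 + 0.32×0.5172 + 0.11×0.4190 + 0.09×1.7430 = 0.8347
E(R_P) = R_f + β_P × MRP = 3.00% + 0.8347 × 8.42% = 10.03%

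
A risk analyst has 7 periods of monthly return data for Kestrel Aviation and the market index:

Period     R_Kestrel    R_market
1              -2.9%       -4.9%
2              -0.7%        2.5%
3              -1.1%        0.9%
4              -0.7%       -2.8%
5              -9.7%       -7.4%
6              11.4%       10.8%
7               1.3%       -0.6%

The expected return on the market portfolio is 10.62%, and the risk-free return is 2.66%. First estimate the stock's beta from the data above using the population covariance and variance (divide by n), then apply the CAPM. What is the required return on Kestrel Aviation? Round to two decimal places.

10.49%

Mean R_i = (-2.9 − 0.7 − 1.1 − 0.7 − 9.7 + 11.4 + 1.3) / 7 = -0.3429%
Mean R_m = (-4.9 + 2.5 + 0.9 − 2.8 − 7.4 + 10.8 − 0.6) / 7 = -0.2143%
Σ(R_i − R̄_i)(R_m − R̄_m) = 207.0357  ⇒  Cov = 207.0357 / 7 = 29.5765
Σ(R_m − R̄_m)² = 210.3486  ⇒  Var(R_m) = 210.3486 / 7 = 30.0498
β = Cov / Var(R_m) = 29.5765 / 30.0498 = 0.9842
MRP = 10.62% − 2.66% = 7.96%
E(R) = R_f + β × MRP = 2.66% + 0.9842 × 7.96% = 10.49%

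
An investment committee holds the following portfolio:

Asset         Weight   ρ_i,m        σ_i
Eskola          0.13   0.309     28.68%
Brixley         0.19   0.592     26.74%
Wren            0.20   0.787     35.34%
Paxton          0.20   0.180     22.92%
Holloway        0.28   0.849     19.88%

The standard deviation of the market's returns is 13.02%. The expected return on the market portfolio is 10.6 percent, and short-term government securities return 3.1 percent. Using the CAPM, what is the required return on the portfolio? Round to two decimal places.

β_Eskola = 0.309 × 28.68% / 13.02% = 0.6807
β_Brixley = 0.592 × 26.74% / 13.02% = 1.2158
β_Wren = 0.787 × 35.34% / 13.02% = 2.1361
β_Paxton = 0.180 × 22.92% / 13.02% = 0.3169
β_Holloway = 0.849 × 19.88% / 13.02% = 1.2963
β_P = Σ w_i β_i = 0.13×0.6807 + 0.19×1.2158 + 0.20×2.1361 + 0.20×0.3169 + 0.28×1.2963 = 1.1731
MRP = 10.6% − 3.1% = 7.50%
E(R_P) = R_f + β_P × MRP = 3.1% + 1.1731 × 7.5% = 11.90%

11.90%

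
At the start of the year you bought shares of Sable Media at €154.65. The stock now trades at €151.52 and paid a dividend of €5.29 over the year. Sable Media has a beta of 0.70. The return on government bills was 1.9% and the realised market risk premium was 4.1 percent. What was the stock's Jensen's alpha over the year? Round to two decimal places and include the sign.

Realised HPR = (P1 + D1 − P0) / P0 = (151.52 + 5.29 − 154.65) / 154.65 = 2.16 / 154.65 = 1.3967%
CAPM required = R_f + β·MRP = 1.9% + 0.70 × 4.1% = 4.7700%
α = realised − required = 1.3967% − 4.7700% = -3.37%

-3.37%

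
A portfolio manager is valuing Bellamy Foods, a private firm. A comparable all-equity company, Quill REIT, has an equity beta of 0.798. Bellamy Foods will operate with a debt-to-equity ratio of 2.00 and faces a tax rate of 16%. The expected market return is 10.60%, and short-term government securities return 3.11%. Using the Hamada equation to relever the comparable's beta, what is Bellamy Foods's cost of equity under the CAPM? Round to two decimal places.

19.13%

β_L = β_U × [1 + (1 − t)(D/E)] = 0.798 × [1 + (1 − 0.16) × 2.00]
    = 0.798 × [1 + 0.84 × 2.00] = 0.798 × 2.6800 = 2.1386
MRP = 10.60% − 3.11% = 7.49%
E(R) = R_f + β_L × MRP = 3.11% + 2.1386 × 7.49% = 19.13%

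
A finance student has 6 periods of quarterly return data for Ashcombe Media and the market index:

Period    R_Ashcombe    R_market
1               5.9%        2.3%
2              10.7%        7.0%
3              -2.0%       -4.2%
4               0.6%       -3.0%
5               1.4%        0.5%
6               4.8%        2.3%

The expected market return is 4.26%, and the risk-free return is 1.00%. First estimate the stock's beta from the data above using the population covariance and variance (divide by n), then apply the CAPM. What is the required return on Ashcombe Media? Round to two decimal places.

4.53%

Mean R_i = (5.9 + 10.7 − 2.0 + 0.6 + 1.4 + 4.8) / 6 = 3.5667%
Mean R_m = (2.3 + 7.0 − 4.2 − 3.0 + 0.5 + 2.3) / 6 = 0.8167%
Σ(R_i − R̄_i)(R_m − R̄_m) = 89.3333  ⇒  Cov = 89.3333 / 6 = 14.8889
Σ(R_m − R̄_m)² = 82.4683  ⇒  Var(R_m) = 82.4683 / 6 = 13.7447
β = Cov / Var(R_m) = 14.8889 / 13.7447 = 1.0832
MRP = 4.26% − 1.00% = 3.26%
E(R) = R_f + β × MRP = 1.00% + 1.0832 × 3.26% = 4.53%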